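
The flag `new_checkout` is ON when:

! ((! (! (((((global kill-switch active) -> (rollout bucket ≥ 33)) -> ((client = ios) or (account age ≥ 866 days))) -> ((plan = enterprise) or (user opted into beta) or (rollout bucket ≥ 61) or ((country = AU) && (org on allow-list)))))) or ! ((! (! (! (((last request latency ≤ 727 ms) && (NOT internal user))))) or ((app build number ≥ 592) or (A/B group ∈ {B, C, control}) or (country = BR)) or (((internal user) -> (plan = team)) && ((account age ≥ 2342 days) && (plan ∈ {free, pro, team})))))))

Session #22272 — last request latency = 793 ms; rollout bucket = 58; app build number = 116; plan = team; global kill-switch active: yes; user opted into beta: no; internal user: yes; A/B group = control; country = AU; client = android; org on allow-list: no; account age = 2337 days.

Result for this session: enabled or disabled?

Atomic conditions:
  global kill-switch active: yes → true
  rollout bucket ≥ 33: 58 ≥ 33 is true
  client = ios: android == ios is false
  account age ≥ 866 days: 2337 ≥ 866 is true
  plan = enterprise: team == enterprise is false
  user opted into beta: no → false
  rollout bucket ≥ 61: 58 ≥ 61 is false
  country = AU: AU == AU is true
  org on allow-list: no → false
  last request latency ≤ 727 ms: 793 ≤ 727 is false
  NOT internal user: yes → false
  app build number ≥ 592: 116 ≥ 592 is false
  A/B group ∈ {B, C, control}: control is in the set → true
  country = BR: AU == BR is false
  internal user: yes → true
  plan = team: team == team is true
  account age ≥ 2342 days: 2337 ≥ 2342 is false
  plan ∈ {free, pro, team}: team is in the set → true
Combine:
[1.1.1.1.1.1] true → true = true
[1.1.1.1.1.2] false OR true = true
[1.1.1.1.1] true → true = true
[1.1.1.1.2.4] true AND false = false
[1.1.1.1.2] false OR false OR false OR false = false
[1.1.1.1] true → false = false
[1.1.1] NOT false = true
[1.1] NOT true = false
[1.2.1.1.1.1.1] false AND false = false
[1.2.1.1.1.1] NOT false = true
[1.2.1.1.1] NOT true = false
[1.2.1.1] NOT false = true
[1.2.1.2] false OR true OR false = true
[1.2.1.3.1] true → true = true
[1.2.1.3.2] false AND true = false
[1.2.1.3] true AND false = false
[1.2.1] true OR true OR false = true
[1.2] NOT true = false
[1] false OR false = false
[root] NOT false = true
Overall: true → enabled

Enabled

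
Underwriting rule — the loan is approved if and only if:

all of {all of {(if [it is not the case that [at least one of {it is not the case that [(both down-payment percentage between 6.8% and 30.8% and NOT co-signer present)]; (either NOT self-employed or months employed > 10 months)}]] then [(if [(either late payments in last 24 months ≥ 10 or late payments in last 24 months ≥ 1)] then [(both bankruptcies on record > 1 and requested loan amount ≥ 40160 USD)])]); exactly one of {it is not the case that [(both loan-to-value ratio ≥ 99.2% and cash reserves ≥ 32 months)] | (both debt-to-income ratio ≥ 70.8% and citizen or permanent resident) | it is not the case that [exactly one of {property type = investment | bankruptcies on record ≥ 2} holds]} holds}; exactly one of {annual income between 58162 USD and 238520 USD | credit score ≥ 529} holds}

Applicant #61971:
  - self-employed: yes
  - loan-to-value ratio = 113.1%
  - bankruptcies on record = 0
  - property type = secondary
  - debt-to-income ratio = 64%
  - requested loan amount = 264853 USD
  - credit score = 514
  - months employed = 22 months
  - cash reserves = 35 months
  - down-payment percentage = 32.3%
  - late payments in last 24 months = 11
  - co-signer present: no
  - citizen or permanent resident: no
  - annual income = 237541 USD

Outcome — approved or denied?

Approved

Atomic conditions:
  down-payment percentage between 6.8% and 30.8%: 32.3 in [6.8, 30.8] is false
  NOT co-signer present: no → true
  NOT self-employed: yes → false
  months employed > 10 months: 22 > 10 is true
  late payments in last 24 months ≥ 10: 11 ≥ 10 is true
  late payments in last 24 months ≥ 1: 11 ≥ 1 is true
  bankruptcies on record > 1: 0 > 1 is false
  requested loan amount ≥ 40160 USD: 264853 ≥ 40160 is true
  loan-to-value ratio ≥ 99.2%: 113.1 ≥ 99.2 is true
  cash reserves ≥ 32 months: 35 ≥ 32 is true
  debt-to-income ratio ≥ 70.8%: 64 ≥ 70.8 is false
  citizen or permanent resident: no → false
  property type = investment: secondary == investment is false
  bankruptcies on record ≥ 2: 0 ≥ 2 is false
  annual income between 58162 USD and 238520 USD: 237541 in [58162, 238520] is true
  credit score ≥ 529: 514 ≥ 529 is false
Combine:
[1.1.1.1.1.1] false AND true = false
[1.1.1.1.1] NOT false = true
[1.1.1.1.2] false OR true = true
[1.1.1.1] true OR true = true
[1.1.1] NOT true = false
[1.1.2.1] true OR true = true
[1.1.2.2] false AND true = false
[1.1.2] true → false = false
[1.1] false → false (antecedent false ⇒ implication holds) = true
[1.2.1.1] true AND true = true
[1.2.1] NOT true = false
[1.2.2] false AND false = false
[1.2.3.1] exactly-one(false, false) = false
[1.2.3] NOT false = true
[1.2] exactly-one(false, false, true) = true
[1] true AND true = true
[2] exactly-one(true, false) = true
[root] true AND true = true
Overall: true → approved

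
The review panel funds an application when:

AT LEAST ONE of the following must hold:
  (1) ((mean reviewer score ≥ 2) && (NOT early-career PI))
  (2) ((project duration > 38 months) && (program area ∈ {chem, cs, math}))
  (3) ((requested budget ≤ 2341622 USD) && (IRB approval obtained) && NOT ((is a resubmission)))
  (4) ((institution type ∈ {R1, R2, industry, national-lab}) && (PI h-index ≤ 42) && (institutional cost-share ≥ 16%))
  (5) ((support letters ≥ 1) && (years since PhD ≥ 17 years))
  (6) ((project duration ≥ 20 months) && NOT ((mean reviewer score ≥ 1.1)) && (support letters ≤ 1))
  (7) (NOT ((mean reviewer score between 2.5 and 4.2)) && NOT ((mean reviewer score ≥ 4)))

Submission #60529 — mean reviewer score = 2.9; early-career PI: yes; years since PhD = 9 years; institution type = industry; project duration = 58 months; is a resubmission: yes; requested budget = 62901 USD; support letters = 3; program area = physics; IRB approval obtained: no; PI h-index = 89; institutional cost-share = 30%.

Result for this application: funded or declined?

Atomic conditions:
  mean reviewer score ≥ 2: 2.9 ≥ 2 is true
  NOT early-career PI: yes → false
  project duration > 38 months: 58 > 38 is true
  program area ∈ {chem, cs, math}: physics is not in the set → false
  requested budget ≤ 2341622 USD: 62901 ≤ 2341622 is true
  IRB approval obtained: no → false
  is a resubmission: yes → true
  institution type ∈ {R1, R2, industry, national-lab}: industry is in the set → true
  PI h-index ≤ 42: 89 ≤ 42 is false
  institutional cost-share ≥ 16%: 30 ≥ 16 is true
  support letters ≥ 1: 3 ≥ 1 is true
  years since PhD ≥ 17 years: 9 ≥ 17 is false
  project duration ≥ 20 months: 58 ≥ 20 is true
  mean reviewer score ≥ 1.1: 2.9 ≥ 1.1 is true
  support letters ≤ 1: 3 ≤ 1 is false
  mean reviewer score between 2.5 and 4.2: 2.9 in [2.5, 4.2] is true
  mean reviewer score ≥ 4: 2.9 ≥ 4 is false
Combine:
[1] true AND false = false
[2] true AND false = false
[3.3] NOT true = false
[3] true AND false AND false = false
[4] true AND false AND true = false
[5] true AND false = false
[6.2] NOT true = false
[6] true AND false AND false = false
[7.1] NOT true = false
[7.2] NOT false = true
[7] false AND true = false
[root] false OR false OR false OR false OR false OR false OR false = false
Overall: false → declined

Declined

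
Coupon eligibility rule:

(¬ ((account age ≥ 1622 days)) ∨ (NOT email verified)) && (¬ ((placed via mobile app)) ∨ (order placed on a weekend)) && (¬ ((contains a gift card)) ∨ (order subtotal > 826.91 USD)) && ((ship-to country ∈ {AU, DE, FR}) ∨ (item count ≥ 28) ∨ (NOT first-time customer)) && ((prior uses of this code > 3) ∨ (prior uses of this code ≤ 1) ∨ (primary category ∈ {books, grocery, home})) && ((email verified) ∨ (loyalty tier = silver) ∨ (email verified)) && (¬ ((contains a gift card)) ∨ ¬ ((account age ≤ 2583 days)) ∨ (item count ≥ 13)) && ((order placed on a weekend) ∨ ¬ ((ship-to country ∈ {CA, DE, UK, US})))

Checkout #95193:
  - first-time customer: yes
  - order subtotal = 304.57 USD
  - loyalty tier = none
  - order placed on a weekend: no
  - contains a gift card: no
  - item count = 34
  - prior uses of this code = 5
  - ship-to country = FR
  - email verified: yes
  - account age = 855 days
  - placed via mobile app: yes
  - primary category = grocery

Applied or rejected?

Rejected

Atomic conditions:
  account age ≥ 1622 days: 855 ≥ 1622 is false
  NOT email verified: yes → false
  placed via mobile app: yes → true
  order placed on a weekend: no → false
  contains a gift card: no → false
  order subtotal > 826.91 USD: 304.57 > 826.91 is false
  ship-to country ∈ {AU, DE, FR}: FR is in the set → true
  item count ≥ 28: 34 ≥ 28 is true
  NOT first-time customer: yes → false
  prior uses of this code > 3: 5 > 3 is true
  prior uses of this code ≤ 1: 5 ≤ 1 is false
  primary category ∈ {books, grocery, home}: grocery is in the set → true
  email verified: yes → true
  loyalty tier = silver: none == silver is false
  account age ≤ 2583 days: 855 ≤ 2583 is true
  item count ≥ 13: 34 ≥ 13 is true
  ship-to country ∈ {CA, DE, UK, US}: FR is not in the set → false
Combine:
[1.1] NOT false = true
[1] true OR false = true
[2.1] NOT true = false
[2] false OR false = false
[3.1] NOT false = true
[3] true OR false = true
[4] true OR true OR false = true
[5] true OR false OR true = true
[6] true OR false OR true = true
[7.1] NOT false = true
[7.2] NOT true = false
[7] true OR false OR true = true
[8.2] NOT false = true
[8] false OR true = true
[root] true AND false AND true AND true AND true AND true AND true AND true = false
Overall: false → rejected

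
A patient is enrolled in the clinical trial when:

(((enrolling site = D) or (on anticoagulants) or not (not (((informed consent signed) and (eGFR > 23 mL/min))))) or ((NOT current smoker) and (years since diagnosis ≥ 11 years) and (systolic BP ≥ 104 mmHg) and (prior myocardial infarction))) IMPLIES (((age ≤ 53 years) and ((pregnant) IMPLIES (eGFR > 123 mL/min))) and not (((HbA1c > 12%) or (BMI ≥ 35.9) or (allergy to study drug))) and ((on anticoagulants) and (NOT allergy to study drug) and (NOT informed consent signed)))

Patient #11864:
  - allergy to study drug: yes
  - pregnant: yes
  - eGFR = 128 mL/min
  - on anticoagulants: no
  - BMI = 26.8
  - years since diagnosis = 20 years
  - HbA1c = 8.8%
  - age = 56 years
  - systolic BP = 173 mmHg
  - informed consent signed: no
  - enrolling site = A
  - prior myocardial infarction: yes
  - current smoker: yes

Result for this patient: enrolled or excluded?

Enrolled

Atomic conditions:
  enrolling site = D: A == D is false
  on anticoagulants: no → false
  informed consent signed: no → false
  eGFR > 23 mL/min: 128 > 23 is true
  NOT current smoker: yes → false
  years since diagnosis ≥ 11 years: 20 ≥ 11 is true
  systolic BP ≥ 104 mmHg: 173 ≥ 104 is true
  prior myocardial infarction: yes → true
  age ≤ 53 years: 56 ≤ 53 is false
  pregnant: yes → true
  eGFR > 123 mL/min: 128 > 123 is true
  HbA1c > 12%: 8.8 > 12 is false
  BMI ≥ 35.9: 26.8 ≥ 35.9 is false
  allergy to study drug: yes → true
  NOT allergy to study drug: yes → false
  NOT informed consent signed: no → true
Combine:
[1.1.3.1.1] false AND true = false
[1.1.3.1] NOT false = true
[1.1.3] NOT true = false
[1.1] false OR false OR false = false
[1.2] false AND true AND true AND true = false
[1] false OR false = false
[2.1.2] true → true = true
[2.1] false AND true = false
[2.2.1] false OR false OR true = true
[2.2] NOT true = false
[2.3] false AND false AND true = false
[2] false AND false AND false = false
[root] false → false (antecedent false ⇒ implication holds) = true
Overall: true → enrolled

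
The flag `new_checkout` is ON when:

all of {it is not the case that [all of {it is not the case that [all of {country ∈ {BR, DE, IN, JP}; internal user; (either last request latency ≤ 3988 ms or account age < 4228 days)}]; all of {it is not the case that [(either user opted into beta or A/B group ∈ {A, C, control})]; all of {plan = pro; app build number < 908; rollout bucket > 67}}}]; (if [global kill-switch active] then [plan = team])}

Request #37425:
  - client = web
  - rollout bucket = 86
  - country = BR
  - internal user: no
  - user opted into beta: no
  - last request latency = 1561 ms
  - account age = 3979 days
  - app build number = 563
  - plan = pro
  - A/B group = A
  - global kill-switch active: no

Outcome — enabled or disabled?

Atomic conditions:
  country ∈ {BR, DE, IN, JP}: BR is in the set → true
  internal user: no → false
  last request latency ≤ 3988 ms: 1561 ≤ 3988 is true
  account age < 4228 days: 3979 < 4228 is true
  user opted into beta: no → false
  A/B group ∈ {A, C, control}: A is in the set → true
  plan = pro: pro == pro is true
  app build number < 908: 563 < 908 is true
  rollout bucket > 67: 86 > 67 is true
  global kill-switch active: no → false
  plan = team: pro == team is false
Combine:
[1.1.1.1.3] true OR true = true
[1.1.1.1] true AND false AND true = false
[1.1.1] NOT false = true
[1.1.2.1.1] false OR true = true
[1.1.2.1] NOT true = false
[1.1.2.2] true AND true AND true = true
[1.1.2] false AND true = false
[1.1] true AND false = false
[1] NOT false = true
[2] false → false (antecedent false ⇒ implication holds) = true
[root] true AND true = true
Overall: true → enabled

Enabled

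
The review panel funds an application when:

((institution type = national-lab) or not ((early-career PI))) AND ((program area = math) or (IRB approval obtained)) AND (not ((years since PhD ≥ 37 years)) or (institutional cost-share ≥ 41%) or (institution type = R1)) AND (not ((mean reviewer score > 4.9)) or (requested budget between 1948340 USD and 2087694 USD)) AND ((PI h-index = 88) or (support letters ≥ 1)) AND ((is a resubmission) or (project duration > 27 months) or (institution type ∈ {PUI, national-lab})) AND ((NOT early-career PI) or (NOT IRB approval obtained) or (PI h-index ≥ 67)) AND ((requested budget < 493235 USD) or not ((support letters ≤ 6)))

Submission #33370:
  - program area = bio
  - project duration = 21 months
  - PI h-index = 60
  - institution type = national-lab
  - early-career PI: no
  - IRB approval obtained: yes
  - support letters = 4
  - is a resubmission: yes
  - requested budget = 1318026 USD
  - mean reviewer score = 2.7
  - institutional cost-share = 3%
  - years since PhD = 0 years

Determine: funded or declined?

Atomic conditions:
  institution type = national-lab: national-lab == national-lab is true
  early-career PI: no → false
  program area = math: bio == math is false
  IRB approval obtained: yes → true
  years since PhD ≥ 37 years: 0 ≥ 37 is false
  institutional cost-share ≥ 41%: 3 ≥ 41 is false
  institution type = R1: national-lab == R1 is false
  mean reviewer score > 4.9: 2.7 > 4.9 is false
  requested budget between 1948340 USD and 2087694 USD: 1318026 in [1948340, 2087694] is false
  PI h-index = 88: 60 == 88 is false
  support letters ≥ 1: 4 ≥ 1 is true
  is a resubmission: yes → true
  project duration > 27 months: 21 > 27 is false
  institution type ∈ {PUI, national-lab}: national-lab is in the set → true
  NOT early-career PI: no → true
  NOT IRB approval obtained: yes → false
  PI h-index ≥ 67: 60 ≥ 67 is false
  requested budget < 493235 USD: 1318026 < 493235 is false
  support letters ≤ 6: 4 ≤ 6 is true
Combine:
[1.2] NOT false = true
[1] true OR true = true
[2] false OR true = true
[3.1] NOT false = true
[3] true OR false OR false = true
[4.1] NOT false = true
[4] true OR false = true
[5] false OR true = true
[6] true OR false OR true = true
[7] true OR false OR false = true
[8.2] NOT true = false
[8] false OR false = false
[root] true AND true AND true AND true AND true AND true AND true AND false = false
Overall: false → declined

Declined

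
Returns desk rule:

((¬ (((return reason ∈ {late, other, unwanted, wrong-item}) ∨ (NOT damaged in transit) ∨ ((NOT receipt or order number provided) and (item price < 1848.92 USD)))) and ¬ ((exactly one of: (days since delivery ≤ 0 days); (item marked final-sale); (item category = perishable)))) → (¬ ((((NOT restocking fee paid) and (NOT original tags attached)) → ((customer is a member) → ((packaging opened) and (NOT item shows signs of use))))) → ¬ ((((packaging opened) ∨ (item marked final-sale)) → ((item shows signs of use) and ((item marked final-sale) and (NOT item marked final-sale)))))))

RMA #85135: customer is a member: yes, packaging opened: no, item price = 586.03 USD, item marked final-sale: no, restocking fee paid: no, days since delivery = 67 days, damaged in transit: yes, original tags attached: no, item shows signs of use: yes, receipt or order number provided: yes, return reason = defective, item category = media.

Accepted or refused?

Atomic conditions:
  return reason ∈ {late, other, unwanted, wrong-item}: defective is not in the set → false
  NOT damaged in transit: yes → false
  NOT receipt or order number provided: yes → false
  item price < 1848.92 USD: 586.03 < 1848.92 is true
  days since delivery ≤ 0 days: 67 ≤ 0 is false
  item marked final-sale: no → false
  item category = perishable: media == perishable is false
  NOT restocking fee paid: no → true
  NOT original tags attached: no → true
  customer is a member: yes → true
  packaging opened: no → false
  NOT item shows signs of use: yes → false
  item shows signs of use: yes → true
  NOT item marked final-sale: no → true
Combine:
[1.1.1.3] false AND true = false
[1.1.1] false OR false OR false = false
[1.1] NOT false = true
[1.2.1] exactly-one(false, false, false) = false
[1.2] NOT false = true
[1] true AND true = true
[2.1.1.1] true AND true = true
[2.1.1.2.2] false AND false = false
[2.1.1.2] true → false = false
[2.1.1] true → false = false
[2.1] NOT false = true
[2.2.1.1] false OR false = false
[2.2.1.2.2] false AND true = false
[2.2.1.2] true AND false = false
[2.2.1] false → false (antecedent false ⇒ implication holds) = true
[2.2] NOT true = false
[2] true → false = false
[root] true → false = false
Overall: false → refused

Refused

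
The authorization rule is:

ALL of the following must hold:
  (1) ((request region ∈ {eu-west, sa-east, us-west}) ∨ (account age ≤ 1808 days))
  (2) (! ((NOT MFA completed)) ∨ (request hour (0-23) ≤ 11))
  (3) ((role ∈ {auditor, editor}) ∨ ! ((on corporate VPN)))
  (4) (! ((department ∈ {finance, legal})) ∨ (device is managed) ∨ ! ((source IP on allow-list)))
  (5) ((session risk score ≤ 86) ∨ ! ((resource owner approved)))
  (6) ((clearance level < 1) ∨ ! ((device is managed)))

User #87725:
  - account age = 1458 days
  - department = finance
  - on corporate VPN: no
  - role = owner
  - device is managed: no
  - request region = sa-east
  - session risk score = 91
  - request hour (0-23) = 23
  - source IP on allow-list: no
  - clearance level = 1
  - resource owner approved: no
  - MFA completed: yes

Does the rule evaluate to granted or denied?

Atomic conditions:
  request region ∈ {eu-west, sa-east, us-west}: sa-east is in the set → true
  account age ≤ 1808 days: 1458 ≤ 1808 is true
  NOT MFA completed: yes → false
  request hour (0-23) ≤ 11: 23 ≤ 11 is false
  role ∈ {auditor, editor}: owner is not in the set → false
  on corporate VPN: no → false
  department ∈ {finance, legal}: finance is in the set → true
  device is managed: no → false
  source IP on allow-list: no → false
  session risk score ≤ 86: 91 ≤ 86 is false
  resource owner approved: no → false
  clearance level < 1: 1 < 1 is false
Combine:
[1] true OR true = true
[2.1] NOT false = true
[2] true OR false = true
[3.2] NOT false = true
[3] false OR true = true
[4.1] NOT true = false
[4.3] NOT false = true
[4] false OR false OR true = true
[5.2] NOT false = true
[5] false OR true = true
[6.2] NOT false = true
[6] false OR true = true
[root] true AND true AND true AND true AND true AND true = true
Overall: true → granted

Granted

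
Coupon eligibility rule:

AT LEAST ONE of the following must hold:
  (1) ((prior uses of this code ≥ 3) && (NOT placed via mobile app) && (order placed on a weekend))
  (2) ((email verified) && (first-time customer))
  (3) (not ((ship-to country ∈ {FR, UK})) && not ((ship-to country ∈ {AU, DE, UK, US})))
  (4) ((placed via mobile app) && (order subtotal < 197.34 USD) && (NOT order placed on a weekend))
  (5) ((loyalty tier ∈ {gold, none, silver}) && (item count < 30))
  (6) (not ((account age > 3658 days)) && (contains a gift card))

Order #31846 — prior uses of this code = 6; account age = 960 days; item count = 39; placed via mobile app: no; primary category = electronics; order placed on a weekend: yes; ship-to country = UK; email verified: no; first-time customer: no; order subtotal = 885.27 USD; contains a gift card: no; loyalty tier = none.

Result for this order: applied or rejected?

Atomic conditions:
  prior uses of this code ≥ 3: 6 ≥ 3 is true
  NOT placed via mobile app: no → true
  order placed on a weekend: yes → true
  email verified: no → false
  first-time customer: no → false
  ship-to country ∈ {FR, UK}: UK is in the set → true
  ship-to country ∈ {AU, DE, UK, US}: UK is in the set → true
  placed via mobile app: no → false
  order subtotal < 197.34 USD: 885.27 < 197.34 is false
  NOT order placed on a weekend: yes → false
  loyalty tier ∈ {gold, none, silver}: none is in the set → true
  item count < 30: 39 < 30 is false
  account age > 3658 days: 960 > 3658 is false
  contains a gift card: no → false
Combine:
[1] true AND true AND true = true
[2] false AND false = false
[3.1] NOT true = false
[3.2] NOT true = false
[3] false AND false = false
[4] false AND false AND false = false
[5] true AND false = false
[6.1] NOT false = true
[6] true AND false = false
[root] true OR false OR false OR false OR false OR false = true
Overall: true → applied

Applied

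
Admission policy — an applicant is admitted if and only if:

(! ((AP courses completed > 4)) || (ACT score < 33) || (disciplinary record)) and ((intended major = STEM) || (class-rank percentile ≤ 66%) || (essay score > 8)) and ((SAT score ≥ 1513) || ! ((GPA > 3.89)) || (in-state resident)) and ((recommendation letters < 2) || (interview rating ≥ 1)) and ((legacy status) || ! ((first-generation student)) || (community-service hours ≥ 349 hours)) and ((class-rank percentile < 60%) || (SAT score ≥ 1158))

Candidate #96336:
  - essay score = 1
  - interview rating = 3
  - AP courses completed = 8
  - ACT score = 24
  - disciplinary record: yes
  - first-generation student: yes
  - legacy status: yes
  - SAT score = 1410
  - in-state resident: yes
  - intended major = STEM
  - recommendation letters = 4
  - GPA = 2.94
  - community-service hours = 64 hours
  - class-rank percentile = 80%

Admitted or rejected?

Atomic conditions:
  AP courses completed > 4: 8 > 4 is true
  ACT score < 33: 24 < 33 is true
  disciplinary record: yes → true
  intended major = STEM: STEM == STEM is true
  class-rank percentile ≤ 66%: 80 ≤ 66 is false
  essay score > 8: 1 > 8 is false
  SAT score ≥ 1513: 1410 ≥ 1513 is false
  GPA > 3.89: 2.94 > 3.89 is false
  in-state resident: yes → true
  recommendation letters < 2: 4 < 2 is false
  interview rating ≥ 1: 3 ≥ 1 is true
  legacy status: yes → true
  first-generation student: yes → true
  community-service hours ≥ 349 hours: 64 ≥ 349 is false
  class-rank percentile < 60%: 80 < 60 is false
  SAT score ≥ 1158: 1410 ≥ 1158 is true
Combine:
[1.1] NOT true = false
[1] false OR true OR true = true
[2] true OR false OR false = true
[3.2] NOT false = true
[3] false OR true OR true = true
[4] false OR true = true
[5.2] NOT true = false
[5] true OR false OR false = true
[6] false OR true = true
[root] true AND true AND true AND true AND true AND true = true
Overall: true → admitted

Admitted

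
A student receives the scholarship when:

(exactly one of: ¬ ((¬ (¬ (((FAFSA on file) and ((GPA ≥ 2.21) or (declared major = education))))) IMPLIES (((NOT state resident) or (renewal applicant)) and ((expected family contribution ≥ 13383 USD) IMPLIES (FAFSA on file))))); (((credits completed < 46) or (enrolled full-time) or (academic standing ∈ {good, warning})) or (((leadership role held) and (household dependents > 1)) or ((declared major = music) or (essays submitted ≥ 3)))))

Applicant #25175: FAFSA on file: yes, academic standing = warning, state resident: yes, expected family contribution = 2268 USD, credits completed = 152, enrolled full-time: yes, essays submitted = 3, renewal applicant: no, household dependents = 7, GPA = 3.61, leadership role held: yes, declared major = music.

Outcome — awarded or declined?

Declined

Atomic conditions:
  FAFSA on file: yes → true
  GPA ≥ 2.21: 3.61 ≥ 2.21 is true
  declared major = education: music == education is false
  NOT state resident: yes → false
  renewal applicant: no → false
  expected family contribution ≥ 13383 USD: 2268 ≥ 13383 is false
  credits completed < 46: 152 < 46 is false
  enrolled full-time: yes → true
  academic standing ∈ {good, warning}: warning is in the set → true
  leadership role held: yes → true
  household dependents > 1: 7 > 1 is true
  declared major = music: music == music is true
  essays submitted ≥ 3: 3 ≥ 3 is true
Combine:
[1.1.1.1.1.2] true OR false = true
[1.1.1.1.1] true AND true = true
[1.1.1.1] NOT true = false
[1.1.1] NOT false = true
[1.1.2.1] false OR false = false
[1.1.2.2] false → true (antecedent false ⇒ implication holds) = true
[1.1.2] false AND true = false
[1.1] true → false = false
[1] NOT false = true
[2.1] false OR true OR true = true
[2.2.1] true AND true = true
[2.2.2] true OR true = true
[2.2] true OR true = true
[2] true OR true = true
[root] exactly-one(true, true) = false
Overall: false → declined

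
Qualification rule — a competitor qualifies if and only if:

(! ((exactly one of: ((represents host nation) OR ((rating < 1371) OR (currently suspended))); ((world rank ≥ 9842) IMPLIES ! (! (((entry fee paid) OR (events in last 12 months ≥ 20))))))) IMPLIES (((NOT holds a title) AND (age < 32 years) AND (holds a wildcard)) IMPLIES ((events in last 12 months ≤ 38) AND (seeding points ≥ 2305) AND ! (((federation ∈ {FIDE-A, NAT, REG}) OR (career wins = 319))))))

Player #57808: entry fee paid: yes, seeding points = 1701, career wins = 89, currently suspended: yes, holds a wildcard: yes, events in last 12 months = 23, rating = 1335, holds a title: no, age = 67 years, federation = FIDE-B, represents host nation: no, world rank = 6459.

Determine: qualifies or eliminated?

Atomic conditions:
  represents host nation: no → false
  rating < 1371: 1335 < 1371 is true
  currently suspended: yes → true
  world rank ≥ 9842: 6459 ≥ 9842 is false
  entry fee paid: yes → true
  events in last 12 months ≥ 20: 23 ≥ 20 is true
  NOT holds a title: no → true
  age < 32 years: 67 < 32 is false
  holds a wildcard: yes → true
  events in last 12 months ≤ 38: 23 ≤ 38 is true
  seeding points ≥ 2305: 1701 ≥ 2305 is false
  federation ∈ {FIDE-A, NAT, REG}: FIDE-B is not in the set → false
  career wins = 319: 89 == 319 is false
Combine:
[1.1.1.2] true OR true = true
[1.1.1] false OR true = true
[1.1.2.2.1.1] true OR true = true
[1.1.2.2.1] NOT true = false
[1.1.2.2] NOT false = true
[1.1.2] false → true (antecedent false ⇒ implication holds) = true
[1.1] exactly-one(true, true) = false
[1] NOT false = true
[2.1] true AND false AND true = false
[2.2.3.1] false OR false = false
[2.2.3] NOT false = true
[2.2] true AND false AND true = false
[2] false → false (antecedent false ⇒ implication holds) = true
[root] true → true = true
Overall: true → qualifies

Qualifies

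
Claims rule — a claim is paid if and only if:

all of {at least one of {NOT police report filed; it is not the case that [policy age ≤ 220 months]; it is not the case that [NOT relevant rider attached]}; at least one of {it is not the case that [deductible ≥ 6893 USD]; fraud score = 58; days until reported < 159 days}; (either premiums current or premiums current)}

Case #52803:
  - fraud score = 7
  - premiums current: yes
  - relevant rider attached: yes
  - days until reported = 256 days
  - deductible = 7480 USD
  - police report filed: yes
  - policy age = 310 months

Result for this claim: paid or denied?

Atomic conditions:
  NOT police report filed: yes → false
  policy age ≤ 220 months: 310 ≤ 220 is false
  NOT relevant rider attached: yes → false
  deductible ≥ 6893 USD: 7480 ≥ 6893 is true
  fraud score = 58: 7 == 58 is false
  days until reported < 159 days: 256 < 159 is false
  premiums current: yes → true
Combine:
[1.2] NOT false = true
[1.3] NOT false = true
[1] false OR true OR true = true
[2.1] NOT true = false
[2] false OR false OR false = false
[3] true OR true = true
[root] true AND false AND true = false
Overall: false → denied

Denied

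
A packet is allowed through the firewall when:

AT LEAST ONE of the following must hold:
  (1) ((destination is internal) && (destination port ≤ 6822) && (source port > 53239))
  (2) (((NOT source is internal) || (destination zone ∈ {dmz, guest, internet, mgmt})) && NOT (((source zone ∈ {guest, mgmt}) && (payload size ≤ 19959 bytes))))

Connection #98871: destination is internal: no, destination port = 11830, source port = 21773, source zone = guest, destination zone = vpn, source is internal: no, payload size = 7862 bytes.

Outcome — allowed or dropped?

Dropped

Atomic conditions:
  destination is internal: no → false
  destination port ≤ 6822: 11830 ≤ 6822 is false
  source port > 53239: 21773 > 53239 is false
  NOT source is internal: no → true
  destination zone ∈ {dmz, guest, internet, mgmt}: vpn is not in the set → false
  source zone ∈ {guest, mgmt}: guest is in the set → true
  payload size ≤ 19959 bytes: 7862 ≤ 19959 is true
Combine:
[1] false AND false AND false = false
[2.1] true OR false = true
[2.2.1] true AND true = true
[2.2] NOT true = false
[2] true AND false = false
[root] false OR false = false
Overall: false → dropped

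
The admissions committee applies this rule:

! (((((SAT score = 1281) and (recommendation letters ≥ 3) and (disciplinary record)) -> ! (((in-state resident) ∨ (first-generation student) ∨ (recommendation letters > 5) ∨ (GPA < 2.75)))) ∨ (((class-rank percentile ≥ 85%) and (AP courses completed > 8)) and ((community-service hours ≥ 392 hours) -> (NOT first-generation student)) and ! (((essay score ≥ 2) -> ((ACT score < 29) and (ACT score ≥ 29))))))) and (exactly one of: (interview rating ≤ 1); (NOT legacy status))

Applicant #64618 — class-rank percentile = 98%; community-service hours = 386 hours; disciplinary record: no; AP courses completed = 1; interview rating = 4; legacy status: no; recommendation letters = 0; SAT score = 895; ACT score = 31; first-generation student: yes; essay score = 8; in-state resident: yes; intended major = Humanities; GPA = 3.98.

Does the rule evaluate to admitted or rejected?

Atomic conditions:
  SAT score = 1281: 895 == 1281 is false
  recommendation letters ≥ 3: 0 ≥ 3 is false
  disciplinary record: no → false
  in-state resident: yes → true
  first-generation student: yes → true
  recommendation letters > 5: 0 > 5 is false
  GPA < 2.75: 3.98 < 2.75 is false
  class-rank percentile ≥ 85%: 98 ≥ 85 is true
  AP courses completed > 8: 1 > 8 is false
  community-service hours ≥ 392 hours: 386 ≥ 392 is false
  NOT first-generation student: yes → false
  essay score ≥ 2: 8 ≥ 2 is true
  ACT score < 29: 31 < 29 is false
  ACT score ≥ 29: 31 ≥ 29 is true
  interview rating ≤ 1: 4 ≤ 1 is false
  NOT legacy status: no → true
Combine:
[1.1.1.1] false AND false AND false = false
[1.1.1.2.1] true OR true OR false OR false = true
[1.1.1.2] NOT true = false
[1.1.1] false → false (antecedent false ⇒ implication holds) = true
[1.1.2.1] true AND false = false
[1.1.2.2] false → false (antecedent false ⇒ implication holds) = true
[1.1.2.3.1.2] false AND true = false
[1.1.2.3.1] true → false = false
[1.1.2.3] NOT false = true
[1.1.2] false AND true AND true = false
[1.1] true OR false = true
[1] NOT true = false
[2] exactly-one(false, true) = true
[root] false AND true = false
Overall: false → rejected

Rejected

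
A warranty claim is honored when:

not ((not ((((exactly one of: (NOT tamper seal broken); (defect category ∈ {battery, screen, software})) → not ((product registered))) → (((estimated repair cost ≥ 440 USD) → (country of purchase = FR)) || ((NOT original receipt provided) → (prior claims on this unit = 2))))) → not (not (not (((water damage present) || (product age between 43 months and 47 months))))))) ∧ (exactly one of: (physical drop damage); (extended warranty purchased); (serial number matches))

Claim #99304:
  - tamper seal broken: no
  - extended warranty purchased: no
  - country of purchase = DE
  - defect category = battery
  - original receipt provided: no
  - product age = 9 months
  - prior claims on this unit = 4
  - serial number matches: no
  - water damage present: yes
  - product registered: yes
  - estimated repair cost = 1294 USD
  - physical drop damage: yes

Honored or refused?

Atomic conditions:
  NOT tamper seal broken: no → true
  defect category ∈ {battery, screen, software}: battery is in the set → true
  product registered: yes → true
  estimated repair cost ≥ 440 USD: 1294 ≥ 440 is true
  country of purchase = FR: DE == FR is false
  NOT original receipt provided: no → true
  prior claims on this unit = 2: 4 == 2 is false
  water damage present: yes → true
  product age between 43 months and 47 months: 9 in [43, 47] is false
  physical drop damage: yes → true
  extended warranty purchased: no → false
  serial number matches: no → false
Combine:
[1.1.1.1.1.1] exactly-one(true, true) = false
[1.1.1.1.1.2] NOT true = false
[1.1.1.1.1] false → false (antecedent false ⇒ implication holds) = true
[1.1.1.1.2.1] true → false = false
[1.1.1.1.2.2] true → false = false
[1.1.1.1.2] false OR false = false
[1.1.1.1] true → false = false
[1.1.1] NOT false = true
[1.1.2.1.1.1] true OR false = true
[1.1.2.1.1] NOT true = false
[1.1.2.1] NOT false = true
[1.1.2] NOT true = false
[1.1] true → false = false
[1] NOT false = true
[2] exactly-one(true, false, false) = true
[root] true AND true = true
Overall: true → honored

Honored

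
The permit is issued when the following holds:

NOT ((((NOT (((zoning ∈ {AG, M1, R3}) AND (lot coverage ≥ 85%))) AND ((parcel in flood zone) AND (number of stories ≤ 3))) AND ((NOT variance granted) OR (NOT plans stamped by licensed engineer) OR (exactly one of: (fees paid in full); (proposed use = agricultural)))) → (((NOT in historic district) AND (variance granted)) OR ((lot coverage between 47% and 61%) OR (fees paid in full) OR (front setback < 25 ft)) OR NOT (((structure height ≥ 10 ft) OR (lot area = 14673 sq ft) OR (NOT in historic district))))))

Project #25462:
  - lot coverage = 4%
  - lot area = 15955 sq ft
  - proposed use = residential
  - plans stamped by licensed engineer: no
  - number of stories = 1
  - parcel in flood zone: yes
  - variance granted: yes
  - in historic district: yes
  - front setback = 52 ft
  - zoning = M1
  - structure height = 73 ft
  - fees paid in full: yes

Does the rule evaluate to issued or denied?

Denied

Atomic conditions:
  zoning ∈ {AG, M1, R3}: M1 is in the set → true
  lot coverage ≥ 85%: 4 ≥ 85 is false
  parcel in flood zone: yes → true
  number of stories ≤ 3: 1 ≤ 3 is true
  NOT variance granted: yes → false
  NOT plans stamped by licensed engineer: no → true
  fees paid in full: yes → true
  proposed use = agricultural: residential == agricultural is false
  NOT in historic district: yes → false
  variance granted: yes → true
  lot coverage between 47% and 61%: 4 in [47, 61] is false
  front setback < 25 ft: 52 < 25 is false
  structure height ≥ 10 ft: 73 ≥ 10 is true
  lot area = 14673 sq ft: 15955 == 14673 is false
Combine:
[1.1.1.1.1] true AND false = false
[1.1.1.1] NOT false = true
[1.1.1.2] true AND true = true
[1.1.1] true AND true = true
[1.1.2.3] exactly-one(true, false) = true
[1.1.2] false OR true OR true = true
[1.1] true AND true = true
[1.2.1] false AND true = false
[1.2.2] false OR true OR false = true
[1.2.3.1] true OR false OR false = true
[1.2.3] NOT true = false
[1.2] false OR true OR false = true
[1] true → true = true
[root] NOT true = false
Overall: false → denied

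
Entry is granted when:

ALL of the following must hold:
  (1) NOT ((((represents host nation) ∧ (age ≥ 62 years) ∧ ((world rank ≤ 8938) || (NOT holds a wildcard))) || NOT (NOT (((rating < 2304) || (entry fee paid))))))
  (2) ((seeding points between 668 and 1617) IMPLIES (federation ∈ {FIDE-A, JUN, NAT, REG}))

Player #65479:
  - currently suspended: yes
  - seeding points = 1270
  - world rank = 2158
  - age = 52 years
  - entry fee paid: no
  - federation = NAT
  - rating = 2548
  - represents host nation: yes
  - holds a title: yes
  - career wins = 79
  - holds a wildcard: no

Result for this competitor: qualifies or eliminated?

Qualifies

Atomic conditions:
  represents host nation: yes → true
  age ≥ 62 years: 52 ≥ 62 is false
  world rank ≤ 8938: 2158 ≤ 8938 is true
  NOT holds a wildcard: no → true
  rating < 2304: 2548 < 2304 is false
  entry fee paid: no → false
  seeding points between 668 and 1617: 1270 in [668, 1617] is true
  federation ∈ {FIDE-A, JUN, NAT, REG}: NAT is in the set → true
Combine:
[1.1.1.3] true OR true = true
[1.1.1] true AND false AND true = false
[1.1.2.1.1] false OR false = false
[1.1.2.1] NOT false = true
[1.1.2] NOT true = false
[1.1] false OR false = false
[1] NOT false = true
[2] true → true = true
[root] true AND true = true
Overall: true → qualifies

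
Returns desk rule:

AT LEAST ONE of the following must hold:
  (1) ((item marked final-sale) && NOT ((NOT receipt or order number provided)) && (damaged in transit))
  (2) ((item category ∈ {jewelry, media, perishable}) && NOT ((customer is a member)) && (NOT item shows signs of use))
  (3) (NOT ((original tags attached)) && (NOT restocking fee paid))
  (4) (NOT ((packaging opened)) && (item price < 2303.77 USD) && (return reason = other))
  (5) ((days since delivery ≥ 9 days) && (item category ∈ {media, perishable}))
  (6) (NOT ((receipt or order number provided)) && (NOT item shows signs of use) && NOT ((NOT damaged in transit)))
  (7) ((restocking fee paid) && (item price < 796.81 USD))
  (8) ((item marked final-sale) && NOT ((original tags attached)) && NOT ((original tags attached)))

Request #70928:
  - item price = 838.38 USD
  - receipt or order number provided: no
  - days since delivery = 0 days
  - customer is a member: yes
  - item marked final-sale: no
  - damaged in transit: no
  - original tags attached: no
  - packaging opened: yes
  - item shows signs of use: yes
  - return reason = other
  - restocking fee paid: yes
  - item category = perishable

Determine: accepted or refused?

Refused

Atomic conditions:
  item marked final-sale: no → false
  NOT receipt or order number provided: no → true
  damaged in transit: no → false
  item category ∈ {jewelry, media, perishable}: perishable is in the set → true
  customer is a member: yes → true
  NOT item shows signs of use: yes → false
  original tags attached: no → false
  NOT restocking fee paid: yes → false
  packaging opened: yes → true
  item price < 2303.77 USD: 838.38 < 2303.77 is true
  return reason = other: other == other is true
  days since delivery ≥ 9 days: 0 ≥ 9 is false
  item category ∈ {media, perishable}: perishable is in the set → true
  receipt or order number provided: no → false
  NOT damaged in transit: no → true
  restocking fee paid: yes → true
  item price < 796.81 USD: 838.38 < 796.81 is false
Combine:
[1.2] NOT true = false
[1] false AND false AND false = false
[2.2] NOT true = false
[2] true AND false AND false = false
[3.1] NOT false = true
[3] true AND false = false
[4.1] NOT true = false
[4] false AND true AND true = false
[5] false AND true = false
[6.1] NOT false = true
[6.3] NOT true = false
[6] true AND false AND false = false
[7] true AND false = false
[8.2] NOT false = true
[8.3] NOT false = true
[8] false AND true AND true = false
[root] false OR false OR false OR false OR false OR false OR false OR false = false
Overall: false → refused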